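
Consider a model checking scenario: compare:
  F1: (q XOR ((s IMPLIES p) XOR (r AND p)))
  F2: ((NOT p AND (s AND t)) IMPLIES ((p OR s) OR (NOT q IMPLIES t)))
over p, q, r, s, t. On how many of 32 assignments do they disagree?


F1 = (q XOR ((s IMPLIES p) XOR (r AND p)))
F2 = ((NOT p AND (s AND t)) IMPLIES ((p OR s) OR (NOT q IMPLIES t)))
Evaluate both on each of 32 rows (bits = p,q,r,s,t):
  row 0 [00000]: F1=1 F2=1 -> 0
  row 1 [00001]: F1=1 F2=1 -> 0
  row 2 [00010]: F1=0 F2=1 (differ) -> 1
  row 3 [00011]: F1=0 F2=1 (differ) -> 1
  row 4 [00100]: F1=1 F2=1 -> 0
  row 5 [00101]: F1=1 F2=1 -> 0
  row 6 [00110]: F1=0 F2=1 (differ) -> 1
  row 7 [00111]: F1=0 F2=1 (differ) -> 1
  row 8 [01000]: F1=0 F2=1 (differ) -> 1
  row 9 [01001]: F1=0 F2=1 (differ) -> 1
  row 10 [01010]: F1=1 F2=1 -> 0
  row 11 [01011]: F1=1 F2=1 -> 0
  row 12 [01100]: F1=0 F2=1 (differ) -> 1
  row 13 [01101]: F1=0 F2=1 (differ) -> 1
  row 14 [01110]: F1=1 F2=1 -> 0
  row 15 [01111]: F1=1 F2=1 -> 0
  row 16 [10000]: F1=1 F2=1 -> 0
  row 17 [10001]: F1=1 F2=1 -> 0
  row 18 [10010]: F1=1 F2=1 -> 0
  row 19 [10011]: F1=1 F2=1 -> 0
  row 20 [10100]: F1=0 F2=1 (differ) -> 1
  row 21 [10101]: F1=0 F2=1 (differ) -> 1
  row 22 [10110]: F1=0 F2=1 (differ) -> 1
  row 23 [10111]: F1=0 F2=1 (differ) -> 1
  row 24 [11000]: F1=0 F2=1 (differ) -> 1
  row 25 [11001]: F1=0 F2=1 (differ) -> 1
  row 26 [11010]: F1=0 F2=1 (differ) -> 1
  row 27 [11011]: F1=0 F2=1 (differ) -> 1
  row 28 [11100]: F1=1 F2=1 -> 0
  row 29 [11101]: F1=1 F2=1 -> 0
  row 30 [11110]: F1=1 F2=1 -> 0
  row 31 [11111]: F1=1 F2=1 -> 0
Full result column, 8 rows per line (p,q fixed per line; r,s,t runs 000..111 left to right):
  rows 0-7 [p,q=00]: 00110011  (ones: 4)
  rows 8-15 [p,q=01]: 11001100  (ones: 4)
  rows 16-23 [p,q=10]: 00001111  (ones: 4)
  rows 24-31 [p,q=11]: 11110000  (ones: 4)
Disagreements = 4+4+4+4 = 16

16


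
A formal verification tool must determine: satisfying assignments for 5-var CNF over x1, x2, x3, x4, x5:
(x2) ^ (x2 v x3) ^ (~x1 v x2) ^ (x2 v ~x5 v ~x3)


CNF with 4 clauses over 5 vars (32 assignments).
An assignment satisfies CNF iff every clause has >=1 true literal.
Check each row (bits = x1,x2,x3,x4,x5; clause T/F shown):
  row 0 [00000]: clauses=FFTT -> 0
  row 1 [00001]: clauses=FFTT -> 0
  row 2 [00010]: clauses=FFTT -> 0
  row 3 [00011]: clauses=FFTT -> 0
  row 4 [00100]: clauses=FTTT -> 0
  row 5 [00101]: clauses=FTTF -> 0
  row 6 [00110]: clauses=FTTT -> 0
  row 7 [00111]: clauses=FTTF -> 0
  row 8 [01000]: clauses=TTTT -> 1
  row 9 [01001]: clauses=TTTT -> 1
  row 10 [01010]: clauses=TTTT -> 1
  row 11 [01011]: clauses=TTTT -> 1
  row 12 [01100]: clauses=TTTT -> 1
  row 13 [01101]: clauses=TTTT -> 1
  row 14 [01110]: clauses=TTTT -> 1
  row 15 [01111]: clauses=TTTT -> 1
  row 16 [10000]: clauses=FFFT -> 0
  row 17 [10001]: clauses=FFFT -> 0
  row 18 [10010]: clauses=FFFT -> 0
  row 19 [10011]: clauses=FFFT -> 0
  row 20 [10100]: clauses=FTFT -> 0
  row 21 [10101]: clauses=FTFF -> 0
  row 22 [10110]: clauses=FTFT -> 0
  row 23 [10111]: clauses=FTFF -> 0
  row 24 [11000]: clauses=TTTT -> 1
  row 25 [11001]: clauses=TTTT -> 1
  row 26 [11010]: clauses=TTTT -> 1
  row 27 [11011]: clauses=TTTT -> 1
  row 28 [11100]: clauses=TTTT -> 1
  row 29 [11101]: clauses=TTTT -> 1
  row 30 [11110]: clauses=TTTT -> 1
  row 31 [11111]: clauses=TTTT -> 1
Full result column, 8 rows per line (x1,x2 fixed per line; x3,x4,x5 runs 000..111 left to right):
  rows 0-7 [x1,x2=00]: 00000000  (ones: 0)
  rows 8-15 [x1,x2=01]: 11111111  (ones: 8)
  rows 16-23 [x1,x2=10]: 00000000  (ones: 0)
  rows 24-31 [x1,x2=11]: 11111111  (ones: 8)
Satisfying assignments = 0+8+0+8 = 16

16


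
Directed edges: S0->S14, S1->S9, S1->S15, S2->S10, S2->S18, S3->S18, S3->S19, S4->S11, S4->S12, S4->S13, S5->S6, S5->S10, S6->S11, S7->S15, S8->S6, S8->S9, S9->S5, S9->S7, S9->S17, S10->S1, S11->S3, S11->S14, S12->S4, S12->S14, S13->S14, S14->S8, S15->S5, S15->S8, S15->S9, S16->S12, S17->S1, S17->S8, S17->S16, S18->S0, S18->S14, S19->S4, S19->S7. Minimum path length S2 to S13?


BFS layer-by-layer from S2:
  dist 0: {S2}
  dist 1: {S10, S18}
  dist 2: {S0, S1, S14}
  dist 3: {S8, S9, S15}
  dist 4: {S5, S6, S7, S17}
  dist 5: {S11, S16}
  dist 6: {S3, S12}
  dist 7: {S4, S19}
  dist 8: {S13}
  -> S13 reached at distance 8
Shortest path length = 8

8


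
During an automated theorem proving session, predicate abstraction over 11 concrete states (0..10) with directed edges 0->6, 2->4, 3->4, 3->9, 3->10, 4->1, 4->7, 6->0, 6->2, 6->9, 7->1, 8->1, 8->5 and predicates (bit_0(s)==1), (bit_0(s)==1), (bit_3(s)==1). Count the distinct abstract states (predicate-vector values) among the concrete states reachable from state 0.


BFS from 0:
Concrete reachable: {0, 1, 2, 4, 6, 7, 9}
Abstract via predicates (bit_0(s)==1), (bit_0(s)==1), (bit_3(s)==1):
  (0,0,0) <- {0, 2, 4, 6}
  (1,1,0) <- {1, 7}
  (1,1,1) <- {9}
Distinct abstract states = 3

3


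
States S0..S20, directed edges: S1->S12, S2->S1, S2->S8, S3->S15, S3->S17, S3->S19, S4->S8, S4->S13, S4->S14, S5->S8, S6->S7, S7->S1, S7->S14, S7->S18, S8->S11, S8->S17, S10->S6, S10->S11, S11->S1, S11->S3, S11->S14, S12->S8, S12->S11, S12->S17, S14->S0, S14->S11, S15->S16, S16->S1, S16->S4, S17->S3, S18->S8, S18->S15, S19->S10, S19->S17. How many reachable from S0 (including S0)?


BFS from S0:
  layer 0: {S0}
Reachable set: {S0}
Count = 1

1


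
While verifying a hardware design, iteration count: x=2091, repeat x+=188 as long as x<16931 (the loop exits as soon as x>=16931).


Step 1: x goes from 2091 toward 16931 by 188; the body runs while x<16931, so iterations = ceil((bound-start)/step)
Step 2: Distance=14840
Step 3: ceil(14840/188)=79

79


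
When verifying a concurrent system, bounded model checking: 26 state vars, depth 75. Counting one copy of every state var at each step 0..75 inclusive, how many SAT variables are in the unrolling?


BMC unrolls to depth k, creating one copy of each state var for steps 0..k.
Step count = 75 + 1 = 76 (steps 0 through 75)
Vars per step = 26
Total = 26 * 76 = 1976

1976


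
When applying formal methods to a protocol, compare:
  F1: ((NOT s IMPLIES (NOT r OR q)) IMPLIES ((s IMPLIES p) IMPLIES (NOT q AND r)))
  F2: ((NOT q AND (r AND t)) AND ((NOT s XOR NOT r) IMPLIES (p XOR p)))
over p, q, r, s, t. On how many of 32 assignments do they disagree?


F1 = ((NOT s IMPLIES (NOT r OR q)) IMPLIES ((s IMPLIES p) IMPLIES (NOT q AND r)))
F2 = ((NOT q AND (r AND t)) AND ((NOT s XOR NOT r) IMPLIES (p XOR p)))
Evaluate both on each of 32 rows (bits = p,q,r,s,t):
  row 0 [00000]: F1=0 F2=0 -> 0
  row 1 [00001]: F1=0 F2=0 -> 0
  row 2 [00010]: F1=1 F2=0 (differ) -> 1
  row 3 [00011]: F1=1 F2=0 (differ) -> 1
  row 4 [00100]: F1=1 F2=0 (differ) -> 1
  row 5 [00101]: F1=1 F2=0 (differ) -> 1
  row 6 [00110]: F1=1 F2=0 (differ) -> 1
  row 7 [00111]: F1=1 F2=1 -> 0
  row 8 [01000]: F1=0 F2=0 -> 0
  row 9 [01001]: F1=0 F2=0 -> 0
  row 10 [01010]: F1=1 F2=0 (differ) -> 1
  row 11 [01011]: F1=1 F2=0 (differ) -> 1
  row 12 [01100]: F1=0 F2=0 -> 0
  row 13 [01101]: F1=0 F2=0 -> 0
  row 14 [01110]: F1=1 F2=0 (differ) -> 1
  row 15 [01111]: F1=1 F2=0 (differ) -> 1
  row 16 [10000]: F1=0 F2=0 -> 0
  row 17 [10001]: F1=0 F2=0 -> 0
  row 18 [10010]: F1=0 F2=0 -> 0
  row 19 [10011]: F1=0 F2=0 -> 0
  row 20 [10100]: F1=1 F2=0 (differ) -> 1
  row 21 [10101]: F1=1 F2=0 (differ) -> 1
  row 22 [10110]: F1=1 F2=0 (differ) -> 1
  row 23 [10111]: F1=1 F2=1 -> 0
  row 24 [11000]: F1=0 F2=0 -> 0
  row 25 [11001]: F1=0 F2=0 -> 0
  row 26 [11010]: F1=0 F2=0 -> 0
  row 27 [11011]: F1=0 F2=0 -> 0
  row 28 [11100]: F1=0 F2=0 -> 0
  row 29 [11101]: F1=0 F2=0 -> 0
  row 30 [11110]: F1=0 F2=0 -> 0
  row 31 [11111]: F1=0 F2=0 -> 0
Full result column, 8 rows per line (p,q fixed per line; r,s,t runs 000..111 left to right):
  rows 0-7 [p,q=00]: 00111110  (ones: 5)
  rows 8-15 [p,q=01]: 00110011  (ones: 4)
  rows 16-23 [p,q=10]: 00001110  (ones: 3)
  rows 24-31 [p,q=11]: 00000000  (ones: 0)
Disagreements = 5+4+3+0 = 12

12


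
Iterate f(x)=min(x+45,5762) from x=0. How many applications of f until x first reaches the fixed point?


Step 1: x=0, cap=5762, increment=45
Step 2: x grows by 45 each step until capped at 5762; fixed point is x=5762
Step 3: iterations = ceil(5762/45) = 129

129


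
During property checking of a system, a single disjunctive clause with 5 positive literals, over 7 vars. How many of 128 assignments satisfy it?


Step 1: Total=2^7=128
Step 2: Unsat when all 5 false: 2^2=4
Step 3: Sat=128-4=124

124


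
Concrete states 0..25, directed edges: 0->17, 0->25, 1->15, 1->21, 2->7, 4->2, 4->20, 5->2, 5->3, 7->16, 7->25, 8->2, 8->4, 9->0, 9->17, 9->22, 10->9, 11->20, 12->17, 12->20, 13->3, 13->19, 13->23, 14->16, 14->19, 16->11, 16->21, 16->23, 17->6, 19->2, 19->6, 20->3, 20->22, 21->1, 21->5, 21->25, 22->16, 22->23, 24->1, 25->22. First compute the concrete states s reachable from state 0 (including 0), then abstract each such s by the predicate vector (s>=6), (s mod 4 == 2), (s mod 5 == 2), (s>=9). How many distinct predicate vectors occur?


BFS from 0:
Concrete reachable: {0, 1, 2, 3, 5, 6, 7, 11, 15, 16, 17, 20, 21, 22, 23, 25}
Abstract via predicates (s>=6), (s mod 4 == 2), (s mod 5 == 2), (s>=9):
  (0,0,0,0) <- {0, 1, 3, 5}
  (0,1,1,0) <- {2}
  (1,0,0,1) <- {11, 15, 16, 20, 21, 23, 25}
  (1,0,1,0) <- {7}
  (1,0,1,1) <- {17}
  (1,1,0,0) <- {6}
  (1,1,1,1) <- {22}
Distinct abstract states = 7

7


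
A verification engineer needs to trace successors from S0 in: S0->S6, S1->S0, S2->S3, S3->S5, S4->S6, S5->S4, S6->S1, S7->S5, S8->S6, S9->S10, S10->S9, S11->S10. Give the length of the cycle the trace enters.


Trace from S0 until a state repeats:
  S0 -> S6 -> S1 -> S0
S0 first seen at step 0, revisited at step 3.
Cycle length = 3 - 0 = 3

3


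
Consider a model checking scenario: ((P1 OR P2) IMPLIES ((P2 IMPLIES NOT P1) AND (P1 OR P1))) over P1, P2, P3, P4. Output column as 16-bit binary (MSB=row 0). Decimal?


Formula: ((P1 OR P2) IMPLIES ((P2 IMPLIES NOT P1) AND (P1 OR P1))) over P1, P2, P3, P4 (16 rows)
Evaluate each row (bits = P1,P2,P3,P4, MSB first):
  row 0 [0000]: ((0 OR 0) IMPLIES ((0 IMPLIES NOT 0) AND (0 OR 0))) -> 1
  row 1 [0001]: ((0 OR 0) IMPLIES ((0 IMPLIES NOT 0) AND (0 OR 0))) -> 1
  row 2 [0010]: ((0 OR 0) IMPLIES ((0 IMPLIES NOT 0) AND (0 OR 0))) -> 1
  row 3 [0011]: ((0 OR 0) IMPLIES ((0 IMPLIES NOT 0) AND (0 OR 0))) -> 1
  row 4 [0100]: ((0 OR 1) IMPLIES ((1 IMPLIES NOT 0) AND (0 OR 0))) -> 0
  row 5 [0101]: ((0 OR 1) IMPLIES ((1 IMPLIES NOT 0) AND (0 OR 0))) -> 0
  row 6 [0110]: ((0 OR 1) IMPLIES ((1 IMPLIES NOT 0) AND (0 OR 0))) -> 0
  row 7 [0111]: ((0 OR 1) IMPLIES ((1 IMPLIES NOT 0) AND (0 OR 0))) -> 0
  row 8 [1000]: ((1 OR 0) IMPLIES ((0 IMPLIES NOT 1) AND (1 OR 1))) -> 1
  row 9 [1001]: ((1 OR 0) IMPLIES ((0 IMPLIES NOT 1) AND (1 OR 1))) -> 1
  row 10 [1010]: ((1 OR 0) IMPLIES ((0 IMPLIES NOT 1) AND (1 OR 1))) -> 1
  row 11 [1011]: ((1 OR 0) IMPLIES ((0 IMPLIES NOT 1) AND (1 OR 1))) -> 1
  row 12 [1100]: ((1 OR 1) IMPLIES ((1 IMPLIES NOT 1) AND (1 OR 1))) -> 0
  row 13 [1101]: ((1 OR 1) IMPLIES ((1 IMPLIES NOT 1) AND (1 OR 1))) -> 0
  row 14 [1110]: ((1 OR 1) IMPLIES ((1 IMPLIES NOT 1) AND (1 OR 1))) -> 0
  row 15 [1111]: ((1 OR 1) IMPLIES ((1 IMPLIES NOT 1) AND (1 OR 1))) -> 0
Full result column, 4 rows per line (P1,P2 fixed per line; P3,P4 runs 00..11 left to right):
  rows 0-3 [P1,P2=00]: 1111  = hex F
  rows 4-7 [P1,P2=01]: 0000  = hex 0
  rows 8-11 [P1,P2=10]: 1111  = hex F
  rows 12-15 [P1,P2=11]: 0000  = hex 0
Output column (row 0 .. row 15) = 1111000011110000
Output column grouped in 4s = 1111 0000 1111 0000 = 0xF0F0
Convert to decimal digit by digit (value = value*16 + digit):
  F -> 15
  15*16 + 0 = 240
  240*16 + 15 (F) = 3855
  3855*16 + 0 = 61680
Decimal = 61680

61680


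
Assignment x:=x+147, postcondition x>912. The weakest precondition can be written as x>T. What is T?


Formula: wp(x:=E, P) = P[E/x] (substitute E for x in postcondition)
Step 1: Postcondition: x>912
Step 2: Substitute x+147 for x: x+147>912
Step 3: Solve for x: x > 912-147 = 765

765


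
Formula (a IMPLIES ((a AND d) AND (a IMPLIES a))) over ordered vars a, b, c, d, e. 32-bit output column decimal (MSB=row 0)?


Formula: (a IMPLIES ((a AND d) AND (a IMPLIES a))) over a, b, c, d, e (32 rows)
Evaluate each row (bits = a,b,c,d,e, MSB first):
  row 0 [00000]: (0 IMPLIES ((0 AND 0) AND (0 IMPLIES 0))) -> 1
  row 1 [00001]: (0 IMPLIES ((0 AND 0) AND (0 IMPLIES 0))) -> 1
  row 2 [00010]: (0 IMPLIES ((0 AND 1) AND (0 IMPLIES 0))) -> 1
  row 3 [00011]: (0 IMPLIES ((0 AND 1) AND (0 IMPLIES 0))) -> 1
  row 4 [00100]: (0 IMPLIES ((0 AND 0) AND (0 IMPLIES 0))) -> 1
  row 5 [00101]: (0 IMPLIES ((0 AND 0) AND (0 IMPLIES 0))) -> 1
  row 6 [00110]: (0 IMPLIES ((0 AND 1) AND (0 IMPLIES 0))) -> 1
  row 7 [00111]: (0 IMPLIES ((0 AND 1) AND (0 IMPLIES 0))) -> 1
  row 8 [01000]: (0 IMPLIES ((0 AND 0) AND (0 IMPLIES 0))) -> 1
  row 9 [01001]: (0 IMPLIES ((0 AND 0) AND (0 IMPLIES 0))) -> 1
  row 10 [01010]: (0 IMPLIES ((0 AND 1) AND (0 IMPLIES 0))) -> 1
  row 11 [01011]: (0 IMPLIES ((0 AND 1) AND (0 IMPLIES 0))) -> 1
  row 12 [01100]: (0 IMPLIES ((0 AND 0) AND (0 IMPLIES 0))) -> 1
  row 13 [01101]: (0 IMPLIES ((0 AND 0) AND (0 IMPLIES 0))) -> 1
  row 14 [01110]: (0 IMPLIES ((0 AND 1) AND (0 IMPLIES 0))) -> 1
  row 15 [01111]: (0 IMPLIES ((0 AND 1) AND (0 IMPLIES 0))) -> 1
  row 16 [10000]: (1 IMPLIES ((1 AND 0) AND (1 IMPLIES 1))) -> 0
  row 17 [10001]: (1 IMPLIES ((1 AND 0) AND (1 IMPLIES 1))) -> 0
  row 18 [10010]: (1 IMPLIES ((1 AND 1) AND (1 IMPLIES 1))) -> 1
  row 19 [10011]: (1 IMPLIES ((1 AND 1) AND (1 IMPLIES 1))) -> 1
  row 20 [10100]: (1 IMPLIES ((1 AND 0) AND (1 IMPLIES 1))) -> 0
  row 21 [10101]: (1 IMPLIES ((1 AND 0) AND (1 IMPLIES 1))) -> 0
  row 22 [10110]: (1 IMPLIES ((1 AND 1) AND (1 IMPLIES 1))) -> 1
  row 23 [10111]: (1 IMPLIES ((1 AND 1) AND (1 IMPLIES 1))) -> 1
  row 24 [11000]: (1 IMPLIES ((1 AND 0) AND (1 IMPLIES 1))) -> 0
  row 25 [11001]: (1 IMPLIES ((1 AND 0) AND (1 IMPLIES 1))) -> 0
  row 26 [11010]: (1 IMPLIES ((1 AND 1) AND (1 IMPLIES 1))) -> 1
  row 27 [11011]: (1 IMPLIES ((1 AND 1) AND (1 IMPLIES 1))) -> 1
  row 28 [11100]: (1 IMPLIES ((1 AND 0) AND (1 IMPLIES 1))) -> 0
  row 29 [11101]: (1 IMPLIES ((1 AND 0) AND (1 IMPLIES 1))) -> 0
  row 30 [11110]: (1 IMPLIES ((1 AND 1) AND (1 IMPLIES 1))) -> 1
  row 31 [11111]: (1 IMPLIES ((1 AND 1) AND (1 IMPLIES 1))) -> 1
Full result column, 4 rows per line (a,b,c fixed per line; d,e runs 00..11 left to right):
  rows 0-3 [a,b,c=000]: 1111  = hex F
  rows 4-7 [a,b,c=001]: 1111  = hex F
  rows 8-11 [a,b,c=010]: 1111  = hex F
  rows 12-15 [a,b,c=011]: 1111  = hex F
  rows 16-19 [a,b,c=100]: 0011  = hex 3
  rows 20-23 [a,b,c=101]: 0011  = hex 3
  rows 24-27 [a,b,c=110]: 0011  = hex 3
  rows 28-31 [a,b,c=111]: 0011  = hex 3
Output column (row 0 .. row 31) = 11111111111111110011001100110011
Output column grouped in 4s = 1111 1111 1111 1111 0011 0011 0011 0011 = 0xFFFF3333
Convert to decimal digit by digit (value = value*16 + digit):
  F -> 15
  15*16 + 15 (F) = 255
  255*16 + 15 (F) = 4095
  4095*16 + 15 (F) = 65535
  65535*16 + 3 = 1048563
  1048563*16 + 3 = 16777011
  16777011*16 + 3 = 268432179
  268432179*16 + 3 = 4294914867
Decimal = 4294914867

4294914867


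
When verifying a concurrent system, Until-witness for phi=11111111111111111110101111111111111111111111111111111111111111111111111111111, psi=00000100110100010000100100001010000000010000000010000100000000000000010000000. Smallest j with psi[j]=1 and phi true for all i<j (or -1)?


(phi U psi) at 0: need smallest j with psi[j]=1 and phi[i]=1 for all i in [0,j).
Scan from step 0:
  step 0: phi=1, psi=0 -> continue
  step 1: phi=1, psi=0 -> continue
  step 2: phi=1, psi=0 -> continue
  step 3: phi=1, psi=0 -> continue
  step 5: psi=1 and phi held for [0,5) -> witness found
Witness step = 5

5


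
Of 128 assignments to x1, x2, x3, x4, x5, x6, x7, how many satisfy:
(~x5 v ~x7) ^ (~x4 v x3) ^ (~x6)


CNF with 3 clauses over 7 vars (128 assignments).
An assignment satisfies CNF iff every clause has >=1 true literal.
Check each row (bits = x1,x2,x3,x4,x5,x6,x7; clause T/F shown):
  row 0 [0000000]: clauses=TTT -> 1
  row 1 [0000001]: clauses=TTT -> 1
  row 2 [0000010]: clauses=TTF -> 0
  row 3 [0000011]: clauses=TTF -> 0
  row 4 [0000100]: clauses=TTT -> 1
  (every remaining row is evaluated the same way; all 128 results are listed next)
Full result column, 8 rows per line (x1,x2,x3,x4 fixed per line; x5,x6,x7 runs 000..111 left to right):
  rows 0-7 [x1,x2,x3,x4=0000]: 11001000  (ones: 3)
  rows 8-15 [x1,x2,x3,x4=0001]: 00000000  (ones: 0)
  rows 16-23 [x1,x2,x3,x4=0010]: 11001000  (ones: 3)
  rows 24-31 [x1,x2,x3,x4=0011]: 11001000  (ones: 3)
  rows 32-39 [x1,x2,x3,x4=0100]: 11001000  (ones: 3)
  rows 40-47 [x1,x2,x3,x4=0101]: 00000000  (ones: 0)
  rows 48-55 [x1,x2,x3,x4=0110]: 11001000  (ones: 3)
  rows 56-63 [x1,x2,x3,x4=0111]: 11001000  (ones: 3)
  rows 64-71 [x1,x2,x3,x4=1000]: 11001000  (ones: 3)
  rows 72-79 [x1,x2,x3,x4=1001]: 00000000  (ones: 0)
  rows 80-87 [x1,x2,x3,x4=1010]: 11001000  (ones: 3)
  rows 88-95 [x1,x2,x3,x4=1011]: 11001000  (ones: 3)
  rows 96-103 [x1,x2,x3,x4=1100]: 11001000  (ones: 3)
  rows 104-111 [x1,x2,x3,x4=1101]: 00000000  (ones: 0)
  rows 112-119 [x1,x2,x3,x4=1110]: 11001000  (ones: 3)
  rows 120-127 [x1,x2,x3,x4=1111]: 11001000  (ones: 3)
Satisfying assignments = 3+0+3+3+3+0+3+3+3+0+3+3+3+0+3+3 = 36

36


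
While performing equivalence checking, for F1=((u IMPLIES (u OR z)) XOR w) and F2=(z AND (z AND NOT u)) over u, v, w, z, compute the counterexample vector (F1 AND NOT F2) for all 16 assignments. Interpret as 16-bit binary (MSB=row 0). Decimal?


F1 = ((u IMPLIES (u OR z)) XOR w)
F2 = (z AND (z AND NOT u))
Counterexample to F1=>F2 is where F1=1 and F2=0.
Evaluate each row (bits = u,v,w,z, MSB first):
  row 0 [0000]: F1=1 F2=0 -> F1&~F2 -> 1
  row 1 [0001]: F1=1 F2=1 -> F1&~F2 -> 0
  row 2 [0010]: F1=0 F2=0 -> F1&~F2 -> 0
  row 3 [0011]: F1=0 F2=1 -> F1&~F2 -> 0
  row 4 [0100]: F1=1 F2=0 -> F1&~F2 -> 1
  row 5 [0101]: F1=1 F2=1 -> F1&~F2 -> 0
  row 6 [0110]: F1=0 F2=0 -> F1&~F2 -> 0
  row 7 [0111]: F1=0 F2=1 -> F1&~F2 -> 0
  row 8 [1000]: F1=1 F2=0 -> F1&~F2 -> 1
  row 9 [1001]: F1=1 F2=0 -> F1&~F2 -> 1
  row 10 [1010]: F1=0 F2=0 -> F1&~F2 -> 0
  row 11 [1011]: F1=0 F2=0 -> F1&~F2 -> 0
  row 12 [1100]: F1=1 F2=0 -> F1&~F2 -> 1
  row 13 [1101]: F1=1 F2=0 -> F1&~F2 -> 1
  row 14 [1110]: F1=0 F2=0 -> F1&~F2 -> 0
  row 15 [1111]: F1=0 F2=0 -> F1&~F2 -> 0
Full result column, 4 rows per line (u,v fixed per line; w,z runs 00..11 left to right):
  rows 0-3 [u,v=00]: 1000  = hex 8
  rows 4-7 [u,v=01]: 1000  = hex 8
  rows 8-11 [u,v=10]: 1100  = hex C
  rows 12-15 [u,v=11]: 1100  = hex C
Counterexample vector (row 0 .. row 15) = 1000100011001100
Output column grouped in 4s = 1000 1000 1100 1100 = 0x88CC
Convert to decimal digit by digit (value = value*16 + digit):
  8 -> 8
  8*16 + 8 = 136
  136*16 + 12 (C) = 2188
  2188*16 + 12 (C) = 35020
Decimal = 35020

35020


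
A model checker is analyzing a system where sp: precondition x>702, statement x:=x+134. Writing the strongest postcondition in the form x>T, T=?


Formula: sp(P, x:=E) = exists old_x. (x = E[old_x/x]) AND P[old_x/x] (old_x is the value of x before the assignment; eliminate old_x by solving x = E[old_x/x] for old_x)
Step 1: Precondition P: x>702, i.e. old_x > 702
Step 2: Assignment gives x = old_x + 134, so old_x = x - 134
Step 3: Substitute into P: x - 134 > 702
Step 4: Simplify: x > 702+134 = 836

836


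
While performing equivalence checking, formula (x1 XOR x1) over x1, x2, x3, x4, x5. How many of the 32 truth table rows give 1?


Formula: (x1 XOR x1) over 5 vars (32 rows)
Evaluate each row (x1, x2, x3, x4, x5 as bits, MSB first):
  row 0 [00000]: (0 XOR 0) -> 0
  row 1 [00001]: (0 XOR 0) -> 0
  row 2 [00010]: (0 XOR 0) -> 0
  row 3 [00011]: (0 XOR 0) -> 0
  row 4 [00100]: (0 XOR 0) -> 0
  row 5 [00101]: (0 XOR 0) -> 0
  row 6 [00110]: (0 XOR 0) -> 0
  row 7 [00111]: (0 XOR 0) -> 0
  row 8 [01000]: (0 XOR 0) -> 0
  row 9 [01001]: (0 XOR 0) -> 0
  row 10 [01010]: (0 XOR 0) -> 0
  row 11 [01011]: (0 XOR 0) -> 0
  row 12 [01100]: (0 XOR 0) -> 0
  row 13 [01101]: (0 XOR 0) -> 0
  row 14 [01110]: (0 XOR 0) -> 0
  row 15 [01111]: (0 XOR 0) -> 0
  row 16 [10000]: (1 XOR 1) -> 0
  row 17 [10001]: (1 XOR 1) -> 0
  row 18 [10010]: (1 XOR 1) -> 0
  row 19 [10011]: (1 XOR 1) -> 0
  row 20 [10100]: (1 XOR 1) -> 0
  row 21 [10101]: (1 XOR 1) -> 0
  row 22 [10110]: (1 XOR 1) -> 0
  row 23 [10111]: (1 XOR 1) -> 0
  row 24 [11000]: (1 XOR 1) -> 0
  row 25 [11001]: (1 XOR 1) -> 0
  row 26 [11010]: (1 XOR 1) -> 0
  row 27 [11011]: (1 XOR 1) -> 0
  row 28 [11100]: (1 XOR 1) -> 0
  row 29 [11101]: (1 XOR 1) -> 0
  row 30 [11110]: (1 XOR 1) -> 0
  row 31 [11111]: (1 XOR 1) -> 0
Full result column, 8 rows per line (x1,x2 fixed per line; x3,x4,x5 runs 000..111 left to right):
  rows 0-7 [x1,x2=00]: 00000000  (ones: 0)
  rows 8-15 [x1,x2=01]: 00000000  (ones: 0)
  rows 16-23 [x1,x2=10]: 00000000  (ones: 0)
  rows 24-31 [x1,x2=11]: 00000000  (ones: 0)
Count of 1-rows = 0+0+0+0 = 0

0


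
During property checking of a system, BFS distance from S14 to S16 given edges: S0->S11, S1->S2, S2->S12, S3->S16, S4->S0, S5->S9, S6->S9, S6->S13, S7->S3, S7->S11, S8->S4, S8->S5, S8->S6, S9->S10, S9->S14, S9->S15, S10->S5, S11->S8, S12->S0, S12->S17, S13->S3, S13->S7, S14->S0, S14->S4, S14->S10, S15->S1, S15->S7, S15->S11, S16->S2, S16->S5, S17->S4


BFS layer-by-layer from S14:
  dist 0: {S14}
  dist 1: {S0, S4, S10}
  dist 2: {S5, S11}
  dist 3: {S8, S9}
  dist 4: {S6, S15}
  dist 5: {S1, S7, S13}
  dist 6: {S2, S3}
  dist 7: {S12, S16}
  -> S16 reached at distance 7
Shortest path length = 7

7


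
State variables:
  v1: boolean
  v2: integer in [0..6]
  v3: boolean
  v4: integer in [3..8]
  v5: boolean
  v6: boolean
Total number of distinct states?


State space = product of domain sizes of all variables.
Domain sizes:
  v1 (boolean): 2
  v2 (integer in [0..6]): 7
  v3 (boolean): 2
  v4 (integer in [3..8]): 6
  v5 (boolean): 2
  v6 (boolean): 2
Product = 2 * 7 * 2 * 6 * 2 * 2 = 672

672


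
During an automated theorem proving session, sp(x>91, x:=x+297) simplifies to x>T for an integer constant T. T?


Formula: sp(P, x:=E) = exists old_x. (x = E[old_x/x]) AND P[old_x/x] (old_x is the value of x before the assignment; eliminate old_x by solving x = E[old_x/x] for old_x)
Step 1: Precondition P: x>91, i.e. old_x > 91
Step 2: Assignment gives x = old_x + 297, so old_x = x - 297
Step 3: Substitute into P: x - 297 > 91
Step 4: Simplify: x > 91+297 = 388

388


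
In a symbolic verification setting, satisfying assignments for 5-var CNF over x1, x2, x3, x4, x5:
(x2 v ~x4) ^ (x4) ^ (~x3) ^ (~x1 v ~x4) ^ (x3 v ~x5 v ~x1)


CNF with 5 clauses over 5 vars (32 assignments).
An assignment satisfies CNF iff every clause has >=1 true literal.
Check each row (bits = x1,x2,x3,x4,x5; clause T/F shown):
  row 0 [00000]: clauses=TFTTT -> 0
  row 1 [00001]: clauses=TFTTT -> 0
  row 2 [00010]: clauses=FTTTT -> 0
  row 3 [00011]: clauses=FTTTT -> 0
  row 4 [00100]: clauses=TFFTT -> 0
  row 5 [00101]: clauses=TFFTT -> 0
  row 6 [00110]: clauses=FTFTT -> 0
  row 7 [00111]: clauses=FTFTT -> 0
  row 8 [01000]: clauses=TFTTT -> 0
  row 9 [01001]: clauses=TFTTT -> 0
  row 10 [01010]: clauses=TTTTT -> 1
  row 11 [01011]: clauses=TTTTT -> 1
  row 12 [01100]: clauses=TFFTT -> 0
  row 13 [01101]: clauses=TFFTT -> 0
  row 14 [01110]: clauses=TTFTT -> 0
  row 15 [01111]: clauses=TTFTT -> 0
  row 16 [10000]: clauses=TFTTT -> 0
  row 17 [10001]: clauses=TFTTF -> 0
  row 18 [10010]: clauses=FTTFT -> 0
  row 19 [10011]: clauses=FTTFF -> 0
  row 20 [10100]: clauses=TFFTT -> 0
  row 21 [10101]: clauses=TFFTT -> 0
  row 22 [10110]: clauses=FTFFT -> 0
  row 23 [10111]: clauses=FTFFT -> 0
  row 24 [11000]: clauses=TFTTT -> 0
  row 25 [11001]: clauses=TFTTF -> 0
  row 26 [11010]: clauses=TTTFT -> 0
  row 27 [11011]: clauses=TTTFF -> 0
  row 28 [11100]: clauses=TFFTT -> 0
  row 29 [11101]: clauses=TFFTT -> 0
  row 30 [11110]: clauses=TTFFT -> 0
  row 31 [11111]: clauses=TTFFT -> 0
Full result column, 8 rows per line (x1,x2 fixed per line; x3,x4,x5 runs 000..111 left to right):
  rows 0-7 [x1,x2=00]: 00000000  (ones: 0)
  rows 8-15 [x1,x2=01]: 00110000  (ones: 2)
  rows 16-23 [x1,x2=10]: 00000000  (ones: 0)
  rows 24-31 [x1,x2=11]: 00000000  (ones: 0)
Satisfying assignments = 0+2+0+0 = 2

2


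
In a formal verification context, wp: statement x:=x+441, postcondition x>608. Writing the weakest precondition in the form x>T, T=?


Formula: wp(x:=E, P) = P[E/x] (substitute E for x in postcondition)
Step 1: Postcondition: x>608
Step 2: Substitute x+441 for x: x+441>608
Step 3: Solve for x: x > 608-441 = 167

167


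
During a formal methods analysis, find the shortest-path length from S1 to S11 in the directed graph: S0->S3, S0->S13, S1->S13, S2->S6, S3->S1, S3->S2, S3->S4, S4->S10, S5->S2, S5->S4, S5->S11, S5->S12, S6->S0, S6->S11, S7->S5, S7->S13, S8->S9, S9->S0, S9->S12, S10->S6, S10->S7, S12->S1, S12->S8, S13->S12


BFS layer-by-layer from S1:
  dist 0: {S1}
  dist 1: {S13}
  dist 2: {S12}
  dist 3: {S8}
  dist 4: {S9}
  dist 5: {S0}
  dist 6: {S3}
  dist 7: {S2, S4}
  dist 8: {S6, S10}
  dist 9: {S7, S11}
  -> S11 reached at distance 9
Shortest path length = 9

9


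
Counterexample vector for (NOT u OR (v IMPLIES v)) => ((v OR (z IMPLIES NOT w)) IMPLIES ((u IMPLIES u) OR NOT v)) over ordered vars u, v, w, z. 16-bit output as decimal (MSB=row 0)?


F1 = (NOT u OR (v IMPLIES v))
F2 = ((v OR (z IMPLIES NOT w)) IMPLIES ((u IMPLIES u) OR NOT v))
Counterexample to F1=>F2 is where F1=1 and F2=0.
Evaluate each row (bits = u,v,w,z, MSB first):
  row 0 [0000]: F1=1 F2=1 -> F1&~F2 -> 0
  row 1 [0001]: F1=1 F2=1 -> F1&~F2 -> 0
  row 2 [0010]: F1=1 F2=1 -> F1&~F2 -> 0
  row 3 [0011]: F1=1 F2=1 -> F1&~F2 -> 0
  row 4 [0100]: F1=1 F2=1 -> F1&~F2 -> 0
  row 5 [0101]: F1=1 F2=1 -> F1&~F2 -> 0
  row 6 [0110]: F1=1 F2=1 -> F1&~F2 -> 0
  row 7 [0111]: F1=1 F2=1 -> F1&~F2 -> 0
  row 8 [1000]: F1=1 F2=1 -> F1&~F2 -> 0
  row 9 [1001]: F1=1 F2=1 -> F1&~F2 -> 0
  row 10 [1010]: F1=1 F2=1 -> F1&~F2 -> 0
  row 11 [1011]: F1=1 F2=1 -> F1&~F2 -> 0
  row 12 [1100]: F1=1 F2=1 -> F1&~F2 -> 0
  row 13 [1101]: F1=1 F2=1 -> F1&~F2 -> 0
  row 14 [1110]: F1=1 F2=1 -> F1&~F2 -> 0
  row 15 [1111]: F1=1 F2=1 -> F1&~F2 -> 0
Full result column, 4 rows per line (u,v fixed per line; w,z runs 00..11 left to right):
  rows 0-3 [u,v=00]: 0000  = hex 0
  rows 4-7 [u,v=01]: 0000  = hex 0
  rows 8-11 [u,v=10]: 0000  = hex 0
  rows 12-15 [u,v=11]: 0000  = hex 0
Counterexample vector (row 0 .. row 15) = 0000000000000000
Output column grouped in 4s = 0000 0000 0000 0000 = 0x0000
Convert to decimal digit by digit (value = value*16 + digit):
  0 -> 0
  0*16 + 0 = 0
  0*16 + 0 = 0
  0*16 + 0 = 0
Decimal = 0

0


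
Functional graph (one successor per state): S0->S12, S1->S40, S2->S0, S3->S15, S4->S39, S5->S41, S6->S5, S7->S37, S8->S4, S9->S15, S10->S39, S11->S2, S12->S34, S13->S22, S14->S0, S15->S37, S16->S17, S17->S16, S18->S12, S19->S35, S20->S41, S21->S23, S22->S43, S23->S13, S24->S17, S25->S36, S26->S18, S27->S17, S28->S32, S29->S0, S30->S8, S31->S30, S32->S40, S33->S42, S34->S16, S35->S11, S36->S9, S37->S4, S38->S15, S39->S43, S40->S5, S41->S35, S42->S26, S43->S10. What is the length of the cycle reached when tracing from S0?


Trace from S0 until a state repeats:
  S0 -> S12 -> S34 -> S16 -> S17 -> S16
S16 first seen at step 3, revisited at step 5.
Cycle length = 5 - 3 = 2

2


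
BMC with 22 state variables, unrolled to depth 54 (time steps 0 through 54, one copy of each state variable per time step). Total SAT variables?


BMC unrolls to depth k, creating one copy of each state var for steps 0..k.
Step count = 54 + 1 = 55 (steps 0 through 54)
Vars per step = 22
Total = 22 * 55 = 1210

1210


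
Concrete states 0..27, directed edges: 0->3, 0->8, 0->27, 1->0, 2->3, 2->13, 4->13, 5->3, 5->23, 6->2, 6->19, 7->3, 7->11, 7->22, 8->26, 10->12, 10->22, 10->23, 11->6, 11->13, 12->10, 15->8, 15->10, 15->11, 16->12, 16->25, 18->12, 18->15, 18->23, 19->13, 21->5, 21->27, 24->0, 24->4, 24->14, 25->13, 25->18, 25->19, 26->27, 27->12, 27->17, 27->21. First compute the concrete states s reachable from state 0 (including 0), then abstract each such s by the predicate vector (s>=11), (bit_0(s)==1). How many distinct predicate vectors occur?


BFS from 0:
Concrete reachable: {0, 3, 5, 8, 10, 12, 17, 21, 22, 23, 26, 27}
Abstract via predicates (s>=11), (bit_0(s)==1):
  (0,0) <- {0, 8, 10}
  (0,1) <- {3, 5}
  (1,0) <- {12, 22, 26}
  (1,1) <- {17, 21, 23, 27}
Distinct abstract states = 4

4


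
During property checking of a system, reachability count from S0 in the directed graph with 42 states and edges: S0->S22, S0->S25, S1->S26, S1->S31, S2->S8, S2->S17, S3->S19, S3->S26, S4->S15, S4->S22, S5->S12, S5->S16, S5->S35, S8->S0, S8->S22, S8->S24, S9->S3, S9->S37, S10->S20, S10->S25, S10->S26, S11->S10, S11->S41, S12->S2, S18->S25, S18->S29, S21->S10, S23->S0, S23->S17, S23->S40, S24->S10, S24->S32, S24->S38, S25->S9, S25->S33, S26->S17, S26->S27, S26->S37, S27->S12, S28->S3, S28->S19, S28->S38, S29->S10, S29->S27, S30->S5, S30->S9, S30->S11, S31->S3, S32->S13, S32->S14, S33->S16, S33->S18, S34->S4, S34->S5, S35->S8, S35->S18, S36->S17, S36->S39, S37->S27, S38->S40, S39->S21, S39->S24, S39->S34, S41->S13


BFS from S0:
  layer 0: {S0}
  layer 1: {S22, S25}
  layer 2: {S9, S33}
  layer 3: {S3, S16, S18, S37}
  layer 4: {S19, S26, S27, S29}
  layer 5: {S10, S12, S17}
  layer 6: {S2, S20}
  layer 7: {S8}
  layer 8: {S24}
  layer 9: {S32, S38}
  layer 10: {S13, S14, S40}
Reachable set: {S0, S2, S3, S8, S9, S10, S12, S13, S14, S16, S17, S18, S19, S20, S22, S24, S25, S26, S27, S29, S32, S33, S37, S38, S40}
Count = 25

25


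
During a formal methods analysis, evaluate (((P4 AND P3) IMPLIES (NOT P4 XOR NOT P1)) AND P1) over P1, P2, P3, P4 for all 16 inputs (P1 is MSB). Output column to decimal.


Formula: (((P4 AND P3) IMPLIES (NOT P4 XOR NOT P1)) AND P1) over P1, P2, P3, P4 (16 rows)
Evaluate each row (bits = P1,P2,P3,P4, MSB first):
  row 0 [0000]: (((0 AND 0) IMPLIES (NOT 0 XOR NOT 0)) AND 0) -> 0
  row 1 [0001]: (((1 AND 0) IMPLIES (NOT 1 XOR NOT 0)) AND 0) -> 0
  row 2 [0010]: (((0 AND 1) IMPLIES (NOT 0 XOR NOT 0)) AND 0) -> 0
  row 3 [0011]: (((1 AND 1) IMPLIES (NOT 1 XOR NOT 0)) AND 0) -> 0
  row 4 [0100]: (((0 AND 0) IMPLIES (NOT 0 XOR NOT 0)) AND 0) -> 0
  row 5 [0101]: (((1 AND 0) IMPLIES (NOT 1 XOR NOT 0)) AND 0) -> 0
  row 6 [0110]: (((0 AND 1) IMPLIES (NOT 0 XOR NOT 0)) AND 0) -> 0
  row 7 [0111]: (((1 AND 1) IMPLIES (NOT 1 XOR NOT 0)) AND 0) -> 0
  row 8 [1000]: (((0 AND 0) IMPLIES (NOT 0 XOR NOT 1)) AND 1) -> 1
  row 9 [1001]: (((1 AND 0) IMPLIES (NOT 1 XOR NOT 1)) AND 1) -> 1
  row 10 [1010]: (((0 AND 1) IMPLIES (NOT 0 XOR NOT 1)) AND 1) -> 1
  row 11 [1011]: (((1 AND 1) IMPLIES (NOT 1 XOR NOT 1)) AND 1) -> 0
  row 12 [1100]: (((0 AND 0) IMPLIES (NOT 0 XOR NOT 1)) AND 1) -> 1
  row 13 [1101]: (((1 AND 0) IMPLIES (NOT 1 XOR NOT 1)) AND 1) -> 1
  row 14 [1110]: (((0 AND 1) IMPLIES (NOT 0 XOR NOT 1)) AND 1) -> 1
  row 15 [1111]: (((1 AND 1) IMPLIES (NOT 1 XOR NOT 1)) AND 1) -> 0
Full result column, 4 rows per line (P1,P2 fixed per line; P3,P4 runs 00..11 left to right):
  rows 0-3 [P1,P2=00]: 0000  = hex 0
  rows 4-7 [P1,P2=01]: 0000  = hex 0
  rows 8-11 [P1,P2=10]: 1110  = hex E
  rows 12-15 [P1,P2=11]: 1110  = hex E
Output column (row 0 .. row 15) = 0000000011101110
Output column grouped in 4s = 0000 0000 1110 1110 = 0x00EE
Convert to decimal digit by digit (value = value*16 + digit):
  0 -> 0
  0*16 + 0 = 0
  0*16 + 14 (E) = 14
  14*16 + 14 (E) = 238
Decimal = 238

238


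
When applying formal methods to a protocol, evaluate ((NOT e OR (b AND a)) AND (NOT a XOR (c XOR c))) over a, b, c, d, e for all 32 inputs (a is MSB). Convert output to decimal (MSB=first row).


Formula: ((NOT e OR (b AND a)) AND (NOT a XOR (c XOR c))) over a, b, c, d, e (32 rows)
Evaluate each row (bits = a,b,c,d,e, MSB first):
  row 0 [00000]: ((NOT 0 OR (0 AND 0)) AND (NOT 0 XOR (0 XOR 0))) -> 1
  row 1 [00001]: ((NOT 1 OR (0 AND 0)) AND (NOT 0 XOR (0 XOR 0))) -> 0
  row 2 [00010]: ((NOT 0 OR (0 AND 0)) AND (NOT 0 XOR (0 XOR 0))) -> 1
  row 3 [00011]: ((NOT 1 OR (0 AND 0)) AND (NOT 0 XOR (0 XOR 0))) -> 0
  row 4 [00100]: ((NOT 0 OR (0 AND 0)) AND (NOT 0 XOR (1 XOR 1))) -> 1
  row 5 [00101]: ((NOT 1 OR (0 AND 0)) AND (NOT 0 XOR (1 XOR 1))) -> 0
  row 6 [00110]: ((NOT 0 OR (0 AND 0)) AND (NOT 0 XOR (1 XOR 1))) -> 1
  row 7 [00111]: ((NOT 1 OR (0 AND 0)) AND (NOT 0 XOR (1 XOR 1))) -> 0
  row 8 [01000]: ((NOT 0 OR (1 AND 0)) AND (NOT 0 XOR (0 XOR 0))) -> 1
  row 9 [01001]: ((NOT 1 OR (1 AND 0)) AND (NOT 0 XOR (0 XOR 0))) -> 0
  row 10 [01010]: ((NOT 0 OR (1 AND 0)) AND (NOT 0 XOR (0 XOR 0))) -> 1
  row 11 [01011]: ((NOT 1 OR (1 AND 0)) AND (NOT 0 XOR (0 XOR 0))) -> 0
  row 12 [01100]: ((NOT 0 OR (1 AND 0)) AND (NOT 0 XOR (1 XOR 1))) -> 1
  row 13 [01101]: ((NOT 1 OR (1 AND 0)) AND (NOT 0 XOR (1 XOR 1))) -> 0
  row 14 [01110]: ((NOT 0 OR (1 AND 0)) AND (NOT 0 XOR (1 XOR 1))) -> 1
  row 15 [01111]: ((NOT 1 OR (1 AND 0)) AND (NOT 0 XOR (1 XOR 1))) -> 0
  row 16 [10000]: ((NOT 0 OR (0 AND 1)) AND (NOT 1 XOR (0 XOR 0))) -> 0
  row 17 [10001]: ((NOT 1 OR (0 AND 1)) AND (NOT 1 XOR (0 XOR 0))) -> 0
  row 18 [10010]: ((NOT 0 OR (0 AND 1)) AND (NOT 1 XOR (0 XOR 0))) -> 0
  row 19 [10011]: ((NOT 1 OR (0 AND 1)) AND (NOT 1 XOR (0 XOR 0))) -> 0
  row 20 [10100]: ((NOT 0 OR (0 AND 1)) AND (NOT 1 XOR (1 XOR 1))) -> 0
  row 21 [10101]: ((NOT 1 OR (0 AND 1)) AND (NOT 1 XOR (1 XOR 1))) -> 0
  row 22 [10110]: ((NOT 0 OR (0 AND 1)) AND (NOT 1 XOR (1 XOR 1))) -> 0
  row 23 [10111]: ((NOT 1 OR (0 AND 1)) AND (NOT 1 XOR (1 XOR 1))) -> 0
  row 24 [11000]: ((NOT 0 OR (1 AND 1)) AND (NOT 1 XOR (0 XOR 0))) -> 0
  row 25 [11001]: ((NOT 1 OR (1 AND 1)) AND (NOT 1 XOR (0 XOR 0))) -> 0
  row 26 [11010]: ((NOT 0 OR (1 AND 1)) AND (NOT 1 XOR (0 XOR 0))) -> 0
  row 27 [11011]: ((NOT 1 OR (1 AND 1)) AND (NOT 1 XOR (0 XOR 0))) -> 0
  row 28 [11100]: ((NOT 0 OR (1 AND 1)) AND (NOT 1 XOR (1 XOR 1))) -> 0
  row 29 [11101]: ((NOT 1 OR (1 AND 1)) AND (NOT 1 XOR (1 XOR 1))) -> 0
  row 30 [11110]: ((NOT 0 OR (1 AND 1)) AND (NOT 1 XOR (1 XOR 1))) -> 0
  row 31 [11111]: ((NOT 1 OR (1 AND 1)) AND (NOT 1 XOR (1 XOR 1))) -> 0
Full result column, 4 rows per line (a,b,c fixed per line; d,e runs 00..11 left to right):
  rows 0-3 [a,b,c=000]: 1010  = hex A
  rows 4-7 [a,b,c=001]: 1010  = hex A
  rows 8-11 [a,b,c=010]: 1010  = hex A
  rows 12-15 [a,b,c=011]: 1010  = hex A
  rows 16-19 [a,b,c=100]: 0000  = hex 0
  rows 20-23 [a,b,c=101]: 0000  = hex 0
  rows 24-27 [a,b,c=110]: 0000  = hex 0
  rows 28-31 [a,b,c=111]: 0000  = hex 0
Output column (row 0 .. row 31) = 10101010101010100000000000000000
Output column grouped in 4s = 1010 1010 1010 1010 0000 0000 0000 0000 = 0xAAAA0000
Convert to decimal digit by digit (value = value*16 + digit):
  A -> 10
  10*16 + 10 (A) = 170
  170*16 + 10 (A) = 2730
  2730*16 + 10 (A) = 43690
  43690*16 + 0 = 699040
  699040*16 + 0 = 11184640
  11184640*16 + 0 = 178954240
  178954240*16 + 0 = 2863267840
Decimal = 2863267840

2863267840


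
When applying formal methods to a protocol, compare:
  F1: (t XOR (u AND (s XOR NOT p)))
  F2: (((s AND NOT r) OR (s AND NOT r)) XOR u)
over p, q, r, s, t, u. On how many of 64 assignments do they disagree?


F1 = (t XOR (u AND (s XOR NOT p)))
F2 = (((s AND NOT r) OR (s AND NOT r)) XOR u)
Evaluate both on each of 64 rows (bits = p,q,r,s,t,u):
  row 0 [000000]: F1=0 F2=0 -> 0
  row 1 [000001]: F1=1 F2=1 -> 0
  row 2 [000010]: F1=1 F2=0 (differ) -> 1
  row 3 [000011]: F1=0 F2=1 (differ) -> 1
  row 4 [000100]: F1=0 F2=1 (differ) -> 1
  (every remaining row is evaluated the same way; all 64 results are listed next)
Full result column, 8 rows per line (p,q,r fixed per line; s,t,u runs 000..111 left to right):
  rows 0-7 [p,q,r=000]: 00111001  (ones: 4)
  rows 8-15 [p,q,r=001]: 00110110  (ones: 4)
  rows 16-23 [p,q,r=010]: 00111001  (ones: 4)
  rows 24-31 [p,q,r=011]: 00110110  (ones: 4)
  rows 32-39 [p,q,r=100]: 01101100  (ones: 4)
  rows 40-47 [p,q,r=101]: 01100011  (ones: 4)
  rows 48-55 [p,q,r=110]: 01101100  (ones: 4)
  rows 56-63 [p,q,r=111]: 01100011  (ones: 4)
Disagreements = 4+4+4+4+4+4+4+4 = 32

32


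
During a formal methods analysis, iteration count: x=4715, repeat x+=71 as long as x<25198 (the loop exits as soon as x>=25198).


Step 1: x goes from 4715 toward 25198 by 71; the body runs while x<25198, so iterations = ceil((bound-start)/step)
Step 2: Distance=20483
Step 3: ceil(20483/71)=289

289


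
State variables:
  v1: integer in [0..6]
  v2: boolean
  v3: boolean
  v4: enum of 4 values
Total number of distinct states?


State space = product of domain sizes of all variables.
Domain sizes:
  v1 (integer in [0..6]): 7
  v2 (boolean): 2
  v3 (boolean): 2
  v4 (enum of 4 values): 4
Product = 7 * 2 * 2 * 4 = 112

112


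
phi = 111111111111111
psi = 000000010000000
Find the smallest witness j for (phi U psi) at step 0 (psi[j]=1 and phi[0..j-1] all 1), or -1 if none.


(phi U psi) at 0: need smallest j with psi[j]=1 and phi[i]=1 for all i in [0,j).
Scan from step 0:
  step 0: phi=1, psi=0 -> continue
  step 1: phi=1, psi=0 -> continue
  step 2: phi=1, psi=0 -> continue
  step 3: phi=1, psi=0 -> continue
  step 7: psi=1 and phi held for [0,7) -> witness found
Witness step = 7

7


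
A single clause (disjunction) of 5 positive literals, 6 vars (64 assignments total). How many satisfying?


Step 1: Total=2^6=64
Step 2: Unsat when all 5 false: 2^1=2
Step 3: Sat=64-2=62

62


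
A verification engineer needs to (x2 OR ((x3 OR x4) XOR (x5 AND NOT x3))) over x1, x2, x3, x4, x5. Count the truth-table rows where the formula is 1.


Formula: (x2 OR ((x3 OR x4) XOR (x5 AND NOT x3))) over 5 vars (32 rows)
Evaluate each row (x1, x2, x3, x4, x5 as bits, MSB first):
  row 0 [00000]: (0 OR ((0 OR 0) XOR (0 AND NOT 0))) -> 0
  row 1 [00001]: (0 OR ((0 OR 0) XOR (1 AND NOT 0))) -> 1
  row 2 [00010]: (0 OR ((0 OR 1) XOR (0 AND NOT 0))) -> 1
  row 3 [00011]: (0 OR ((0 OR 1) XOR (1 AND NOT 0))) -> 0
  row 4 [00100]: (0 OR ((1 OR 0) XOR (0 AND NOT 1))) -> 1
  row 5 [00101]: (0 OR ((1 OR 0) XOR (1 AND NOT 1))) -> 1
  row 6 [00110]: (0 OR ((1 OR 1) XOR (0 AND NOT 1))) -> 1
  row 7 [00111]: (0 OR ((1 OR 1) XOR (1 AND NOT 1))) -> 1
  row 8 [01000]: (1 OR ((0 OR 0) XOR (0 AND NOT 0))) -> 1
  row 9 [01001]: (1 OR ((0 OR 0) XOR (1 AND NOT 0))) -> 1
  row 10 [01010]: (1 OR ((0 OR 1) XOR (0 AND NOT 0))) -> 1
  row 11 [01011]: (1 OR ((0 OR 1) XOR (1 AND NOT 0))) -> 1
  row 12 [01100]: (1 OR ((1 OR 0) XOR (0 AND NOT 1))) -> 1
  row 13 [01101]: (1 OR ((1 OR 0) XOR (1 AND NOT 1))) -> 1
  row 14 [01110]: (1 OR ((1 OR 1) XOR (0 AND NOT 1))) -> 1
  row 15 [01111]: (1 OR ((1 OR 1) XOR (1 AND NOT 1))) -> 1
  row 16 [10000]: (0 OR ((0 OR 0) XOR (0 AND NOT 0))) -> 0
  row 17 [10001]: (0 OR ((0 OR 0) XOR (1 AND NOT 0))) -> 1
  row 18 [10010]: (0 OR ((0 OR 1) XOR (0 AND NOT 0))) -> 1
  row 19 [10011]: (0 OR ((0 OR 1) XOR (1 AND NOT 0))) -> 0
  row 20 [10100]: (0 OR ((1 OR 0) XOR (0 AND NOT 1))) -> 1
  row 21 [10101]: (0 OR ((1 OR 0) XOR (1 AND NOT 1))) -> 1
  row 22 [10110]: (0 OR ((1 OR 1) XOR (0 AND NOT 1))) -> 1
  row 23 [10111]: (0 OR ((1 OR 1) XOR (1 AND NOT 1))) -> 1
  row 24 [11000]: (1 OR ((0 OR 0) XOR (0 AND NOT 0))) -> 1
  row 25 [11001]: (1 OR ((0 OR 0) XOR (1 AND NOT 0))) -> 1
  row 26 [11010]: (1 OR ((0 OR 1) XOR (0 AND NOT 0))) -> 1
  row 27 [11011]: (1 OR ((0 OR 1) XOR (1 AND NOT 0))) -> 1
  row 28 [11100]: (1 OR ((1 OR 0) XOR (0 AND NOT 1))) -> 1
  row 29 [11101]: (1 OR ((1 OR 0) XOR (1 AND NOT 1))) -> 1
  row 30 [11110]: (1 OR ((1 OR 1) XOR (0 AND NOT 1))) -> 1
  row 31 [11111]: (1 OR ((1 OR 1) XOR (1 AND NOT 1))) -> 1
Full result column, 8 rows per line (x1,x2 fixed per line; x3,x4,x5 runs 000..111 left to right):
  rows 0-7 [x1,x2=00]: 01101111  (ones: 6)
  rows 8-15 [x1,x2=01]: 11111111  (ones: 8)
  rows 16-23 [x1,x2=10]: 01101111  (ones: 6)
  rows 24-31 [x1,x2=11]: 11111111  (ones: 8)
Count of 1-rows = 6+8+6+8 = 28

28


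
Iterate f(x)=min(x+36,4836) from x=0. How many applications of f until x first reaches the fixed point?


Step 1: x=0, cap=4836, increment=36
Step 2: x grows by 36 each step until capped at 4836; fixed point is x=4836
Step 3: iterations = ceil(4836/36) = 135

135


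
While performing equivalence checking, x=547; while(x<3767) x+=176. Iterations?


Step 1: x goes from 547 toward 3767 by 176; the body runs while x<3767, so iterations = ceil((bound-start)/step)
Step 2: Distance=3220
Step 3: ceil(3220/176)=19

19
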